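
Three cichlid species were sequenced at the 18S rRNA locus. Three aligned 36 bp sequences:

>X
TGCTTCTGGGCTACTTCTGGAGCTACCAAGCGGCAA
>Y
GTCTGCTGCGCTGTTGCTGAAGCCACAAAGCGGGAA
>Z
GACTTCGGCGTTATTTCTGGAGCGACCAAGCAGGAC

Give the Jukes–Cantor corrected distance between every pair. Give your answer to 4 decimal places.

d(X,Y) = 0.3924, d(X,Z) = 0.3470, d(Y,Z) = 0.3924

X–Y: 11/36 sites differ → p ≈ 0.305556, d = −0.75 ln(1 − 0.407408) = 0.392437 ≈ 0.3924.
X–Z: 10/36 sites differ → p ≈ 0.277778, d = −0.75 ln(1 − 0.370371) = 0.346968 ≈ 0.3470.
Y–Z: 11/36 sites differ → p ≈ 0.305556, d = −0.75 ln(1 − 0.407408) = 0.392437 ≈ 0.3924.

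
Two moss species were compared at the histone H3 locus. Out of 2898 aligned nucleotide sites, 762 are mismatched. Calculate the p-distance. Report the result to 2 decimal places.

p = 762/2898 = 0.262939… ≈ 0.26 (to 2 d.p.).

0.26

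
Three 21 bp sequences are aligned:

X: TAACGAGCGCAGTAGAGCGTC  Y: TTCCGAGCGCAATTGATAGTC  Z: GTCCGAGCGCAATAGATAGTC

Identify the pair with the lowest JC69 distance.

X–Y: 6/21 differ, p = 0.286, d = 0.360.
X–Z: 6/21 differ, p = 0.286, d = 0.360.
Y–Z: 2/21 differ, p = 0.095, d = 0.102.
The smallest distance is between Y and Z.

Y and Z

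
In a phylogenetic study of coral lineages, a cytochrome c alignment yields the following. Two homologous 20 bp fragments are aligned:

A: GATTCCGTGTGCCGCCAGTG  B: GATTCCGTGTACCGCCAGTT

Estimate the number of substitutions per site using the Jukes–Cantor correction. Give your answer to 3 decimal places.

0.107

The sequences differ at 2 of 20 sites (11, 20), so p = 2/20 = 0.1.
d = −(3/4) ln(1 − 4p/3) = −0.75 ln(1 − 0.133333) = −0.75 ln(0.866667)
  = −0.75 × (-0.143100) = 0.107325 substitutions/site.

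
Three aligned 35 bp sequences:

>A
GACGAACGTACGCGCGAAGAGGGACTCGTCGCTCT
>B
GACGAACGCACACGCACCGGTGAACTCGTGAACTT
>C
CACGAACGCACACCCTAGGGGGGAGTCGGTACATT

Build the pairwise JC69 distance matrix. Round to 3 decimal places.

d(A,B) = 0.513, d(A,C) = 0.513, d(B,C) = 0.458

A–B: 13/35 sites differ → p ≈ 0.371429, d = −0.75 ln(1 − 0.495239) = 0.512753 ≈ 0.513.
A–C: 13/35 sites differ → p ≈ 0.371429, d = −0.75 ln(1 − 0.495239) = 0.512753 ≈ 0.513.
B–C: 12/35 sites differ → p ≈ 0.342857, d = −0.75 ln(1 − 0.457143) = 0.458182 ≈ 0.458.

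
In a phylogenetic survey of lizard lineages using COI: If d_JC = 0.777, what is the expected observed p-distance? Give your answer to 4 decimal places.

p = (3/4)(1 − e^(−4d/3)) = 0.75 × (1 − e^(-1.036)) = 0.75 × (1 − 0.354871) = 0.483847.

0.4838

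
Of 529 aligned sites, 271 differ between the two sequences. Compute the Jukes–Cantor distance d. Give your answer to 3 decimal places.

p = 271/529 ≈ 0.512287.
d = −(3/4) ln(1 − 4p/3) = −0.75 ln(1 − 0.683049) = −0.75 ln(0.316951)
  = −0.75 × (-1.149008) = 0.861756 substitutions/site.

0.862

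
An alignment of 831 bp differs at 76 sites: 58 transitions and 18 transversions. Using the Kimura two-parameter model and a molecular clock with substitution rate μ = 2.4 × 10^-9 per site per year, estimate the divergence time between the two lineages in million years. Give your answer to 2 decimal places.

P = 58/831 ≈ 0.069795 and Q = 18/831 ≈ 0.021661.
Under the Kimura two-parameter model, d = −½ ln(1 − 2P − Q) − ¼ ln(1 − 2Q).
1 − 2P − Q = 0.838749, giving −½ ln(0.838749) = 0.087922.
1 − 2Q = 0.956678, giving −¼ ln(0.956678) = 0.011072.
d = 0.087922 + 0.011072 = 0.098994.
Under a molecular clock d = 2μt, so t = d/(2μ) = 0.098994 / (2 × 2.4 × 10^-9) = 20.62 million years.

20.62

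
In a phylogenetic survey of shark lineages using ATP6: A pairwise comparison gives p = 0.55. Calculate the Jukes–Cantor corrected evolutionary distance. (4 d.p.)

0.9913

d = −(3/4) ln(1 − 4p/3) = −0.75 ln(1 − 0.733333) = −0.75 ln(0.266667)
  = −0.75 × (-1.321755) = 0.991316 substitutions/site.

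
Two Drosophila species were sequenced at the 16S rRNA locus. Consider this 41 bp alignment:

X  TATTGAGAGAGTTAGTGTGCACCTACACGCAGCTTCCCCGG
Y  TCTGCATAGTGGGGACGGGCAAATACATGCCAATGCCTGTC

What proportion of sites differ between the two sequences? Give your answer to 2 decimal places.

0.54

The sequences differ at 22 of 41 positions.
p = 22/41 = 0.536585… ≈ 0.54 (to 2 d.p.).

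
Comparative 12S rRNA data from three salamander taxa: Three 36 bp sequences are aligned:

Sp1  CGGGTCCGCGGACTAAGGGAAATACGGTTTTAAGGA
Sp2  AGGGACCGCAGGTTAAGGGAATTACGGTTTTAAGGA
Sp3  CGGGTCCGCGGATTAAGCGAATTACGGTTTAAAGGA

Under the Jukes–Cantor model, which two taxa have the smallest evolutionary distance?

Sp1–Sp2: 6/36 differ, p = 0.167, d = 0.188.
Sp1–Sp3: 4/36 differ, p = 0.111, d = 0.120.
Sp2–Sp3: 6/36 differ, p = 0.167, d = 0.188.
The smallest distance is between Sp1 and Sp3.

Sp1 and Sp3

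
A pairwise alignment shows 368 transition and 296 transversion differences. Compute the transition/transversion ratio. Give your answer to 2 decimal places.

R = 368/296 = 1.243243… ≈ 1.24 (to 2 d.p.).

1.24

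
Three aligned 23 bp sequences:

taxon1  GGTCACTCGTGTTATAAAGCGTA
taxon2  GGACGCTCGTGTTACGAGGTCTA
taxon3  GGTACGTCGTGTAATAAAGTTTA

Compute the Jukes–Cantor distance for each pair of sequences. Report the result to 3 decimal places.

taxon1–taxon2: 7/23 sites differ → p ≈ 0.304348, d = −0.75 ln(1 − 0.405797) = 0.390401 ≈ 0.390.
taxon1–taxon3: 6/23 sites differ → p ≈ 0.26087, d = −0.75 ln(1 − 0.347827) = 0.320584 ≈ 0.321.
taxon2–taxon3: 9/23 sites differ → p ≈ 0.391304, d = −0.75 ln(1 − 0.521739) = 0.553199 ≈ 0.553.

d(taxon1,taxon2) = 0.390, d(taxon1,taxon3) = 0.321, d(taxon2,taxon3) = 0.553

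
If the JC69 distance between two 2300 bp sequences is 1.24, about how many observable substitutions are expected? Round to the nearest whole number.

1395

Invert JC69: p = (3/4)(1 − e^(−4d/3)) = 0.75 × (1 − e^(-1.653333)) = 0.75 × (1 − 0.191411) = 0.606442.
Expected differing sites = pL ≈ 0.606442 × 2300 = 1394.8166 ≈ 1395.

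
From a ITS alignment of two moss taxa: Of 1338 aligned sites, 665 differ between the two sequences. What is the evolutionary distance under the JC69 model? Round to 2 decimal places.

p = 665/1338 ≈ 0.49701.
d = −(3/4) ln(1 − 4p/3) = −0.75 ln(1 − 0.66268) = −0.75 ln(0.33732)
  = −0.75 × (-1.086723) = 0.815042 substitutions/site.

0.82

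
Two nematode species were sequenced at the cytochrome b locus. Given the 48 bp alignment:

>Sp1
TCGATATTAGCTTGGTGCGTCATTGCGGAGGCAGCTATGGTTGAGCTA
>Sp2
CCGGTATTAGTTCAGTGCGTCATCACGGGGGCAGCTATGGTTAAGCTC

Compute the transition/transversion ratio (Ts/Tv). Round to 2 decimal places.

Transitions are A↔G and C↔T; transversions are all other mismatches.
Transitions: 9. Transversions: 1.
R = 9/1 = 9.00.

9.00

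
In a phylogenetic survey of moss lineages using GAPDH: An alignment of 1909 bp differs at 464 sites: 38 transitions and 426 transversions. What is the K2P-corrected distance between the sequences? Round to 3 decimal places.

P = 38/1909 ≈ 0.019906 and Q = 426/1909 ≈ 0.223153.
Under the Kimura two-parameter model, d = −½ ln(1 − 2P − Q) − ¼ ln(1 − 2Q).
1 − 2P − Q = 0.737035, giving −½ ln(0.737035) = 0.152560.
1 − 2Q = 0.553694, giving −¼ ln(0.553694) = 0.147786.
d = 0.152560 + 0.147786 = 0.300346.

0.300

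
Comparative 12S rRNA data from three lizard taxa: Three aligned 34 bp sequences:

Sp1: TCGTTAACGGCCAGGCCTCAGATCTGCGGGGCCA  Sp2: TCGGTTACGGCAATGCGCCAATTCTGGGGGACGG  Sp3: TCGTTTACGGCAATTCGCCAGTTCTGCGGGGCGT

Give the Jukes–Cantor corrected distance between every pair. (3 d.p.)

d(Sp1,Sp2) = 0.477, d(Sp1,Sp3) = 0.326, d(Sp2,Sp3) = 0.201

Sp1–Sp2: 12/34 sites differ → p ≈ 0.352941, d = −0.75 ln(1 − 0.470588) = 0.476991 ≈ 0.477.
Sp1–Sp3: 9/34 sites differ → p ≈ 0.264706, d = −0.75 ln(1 − 0.352941) = 0.326488 ≈ 0.326.
Sp2–Sp3: 6/34 sites differ → p ≈ 0.176471, d = −0.75 ln(1 − 0.235295) = 0.201199 ≈ 0.201.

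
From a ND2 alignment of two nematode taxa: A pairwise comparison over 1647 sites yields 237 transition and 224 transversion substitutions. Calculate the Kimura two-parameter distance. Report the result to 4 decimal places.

P = 237/1647 ≈ 0.143898 and Q = 224/1647 ≈ 0.136005.
Under the Kimura two-parameter model, d = −½ ln(1 − 2P − Q) − ¼ ln(1 − 2Q).
1 − 2P − Q = 0.576199, giving −½ ln(0.576199) = 0.275651.
1 − 2Q = 0.72799, giving −¼ ln(0.72799) = 0.079367.
d = 0.275651 + 0.079367 = 0.355018.

0.3550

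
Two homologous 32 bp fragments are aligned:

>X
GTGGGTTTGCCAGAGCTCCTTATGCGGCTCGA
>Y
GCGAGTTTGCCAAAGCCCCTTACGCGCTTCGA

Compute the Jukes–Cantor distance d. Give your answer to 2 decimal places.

The sequences differ at 7 of 32 sites (2, 4, 13, 17, 23, 27, 28), so p = 7/32 = 0.21875.
d = −(3/4) ln(1 − 4p/3) = −0.75 ln(1 − 0.291667) = −0.75 ln(0.708333)
  = −0.75 × (-0.344841) = 0.258631 substitutions/site.

0.26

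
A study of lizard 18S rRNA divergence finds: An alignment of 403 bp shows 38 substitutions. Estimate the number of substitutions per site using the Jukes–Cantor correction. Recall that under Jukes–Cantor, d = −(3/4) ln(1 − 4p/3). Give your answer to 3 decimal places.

0.101

p = 38/403 ≈ 0.094293.
d = −(3/4) ln(1 − 4p/3) = −0.75 ln(1 − 0.125724) = −0.75 ln(0.874276)
  = −0.75 × (-0.134359) = 0.100769 substitutions/site.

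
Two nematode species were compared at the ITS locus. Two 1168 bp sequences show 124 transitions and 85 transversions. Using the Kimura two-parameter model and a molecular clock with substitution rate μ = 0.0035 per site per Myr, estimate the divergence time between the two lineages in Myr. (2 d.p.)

29.59

P = 124/1168 ≈ 0.106164 and Q = 85/1168 ≈ 0.072774.
Under the Kimura two-parameter model, d = −½ ln(1 − 2P − Q) − ¼ ln(1 − 2Q).
1 − 2P − Q = 0.714898, giving −½ ln(0.714898) = 0.167808.
1 − 2Q = 0.854452, giving −¼ ln(0.854452) = 0.039324.
d = 0.167808 + 0.039324 = 0.207132.
Under a molecular clock d = 2μt, so t = d/(2μ) = 0.207132 / (2 × 0.0035) = 29.59 Myr.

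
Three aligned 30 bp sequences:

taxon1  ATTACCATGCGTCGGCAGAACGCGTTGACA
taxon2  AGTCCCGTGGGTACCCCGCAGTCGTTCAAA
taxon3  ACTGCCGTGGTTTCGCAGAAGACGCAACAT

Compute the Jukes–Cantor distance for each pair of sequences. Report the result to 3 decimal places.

taxon1–taxon2: 13/30 sites differ → p ≈ 0.433333, d = −0.75 ln(1 − 0.577777) = 0.646666 ≈ 0.647.
taxon1–taxon3: 15/30 sites differ → p = 0.5, d = −0.75 ln(1 − 0.666667) = 0.823960 ≈ 0.824.
taxon2–taxon3: 13/30 sites differ → p ≈ 0.433333, d = −0.75 ln(1 − 0.577777) = 0.646666 ≈ 0.647.

d(taxon1,taxon2) = 0.647, d(taxon1,taxon3) = 0.824, d(taxon2,taxon3) = 0.647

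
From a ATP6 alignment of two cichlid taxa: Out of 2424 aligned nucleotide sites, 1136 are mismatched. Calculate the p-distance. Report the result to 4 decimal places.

p = 1136/2424 = 0.468646… ≈ 0.4686 (to 4 d.p.).

0.4686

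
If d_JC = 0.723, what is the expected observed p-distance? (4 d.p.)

p = (3/4)(1 − e^(−4d/3)) = 0.75 × (1 − e^(-0.964)) = 0.75 × (1 − 0.381364) = 0.463977.

0.4640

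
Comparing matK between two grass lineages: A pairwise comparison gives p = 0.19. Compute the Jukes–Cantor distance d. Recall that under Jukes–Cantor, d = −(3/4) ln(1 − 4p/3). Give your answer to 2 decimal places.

d = −(3/4) ln(1 − 4p/3) = −0.75 ln(1 − 0.253333) = −0.75 ln(0.746667)
  = −0.75 × (-0.292136) = 0.219102 substitutions/site.

0.22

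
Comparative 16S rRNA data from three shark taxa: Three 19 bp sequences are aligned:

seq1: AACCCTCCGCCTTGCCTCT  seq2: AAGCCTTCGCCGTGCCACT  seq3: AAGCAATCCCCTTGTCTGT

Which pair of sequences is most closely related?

seq1–seq2: 4/19 differ, p = 0.211, d = 0.247.
seq1–seq3: 7/19 differ, p = 0.368, d = 0.507.
seq2–seq3: 7/19 differ, p = 0.368, d = 0.507.
The smallest distance is between seq1 and seq2.

seq1 and seq2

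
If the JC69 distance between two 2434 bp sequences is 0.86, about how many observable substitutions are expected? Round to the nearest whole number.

Invert JC69: p = (3/4)(1 − e^(−4d/3)) = 0.75 × (1 − e^(-1.146667)) = 0.75 × (1 − 0.317694) = 0.511730.
Expected differing sites = pL ≈ 0.511730 × 2434 = 1245.55082 ≈ 1246.

1246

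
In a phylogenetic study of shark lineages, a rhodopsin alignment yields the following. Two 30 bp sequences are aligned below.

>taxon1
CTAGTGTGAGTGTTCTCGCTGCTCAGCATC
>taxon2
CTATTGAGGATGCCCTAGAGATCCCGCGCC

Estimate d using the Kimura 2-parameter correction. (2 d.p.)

0.93

Of 30 sites, 9 differences are transitions and 6 are transversions, so P = 9/30 = 0.3 and Q = 6/30 = 0.2.
Under the Kimura two-parameter model, d = −½ ln(1 − 2P − Q) − ¼ ln(1 − 2Q).
1 − 2P − Q = 0.2, giving −½ ln(0.2) = 0.804719.
1 − 2Q = 0.6, giving −¼ ln(0.6) = 0.127706.
d = 0.804719 + 0.127706 = 0.932425.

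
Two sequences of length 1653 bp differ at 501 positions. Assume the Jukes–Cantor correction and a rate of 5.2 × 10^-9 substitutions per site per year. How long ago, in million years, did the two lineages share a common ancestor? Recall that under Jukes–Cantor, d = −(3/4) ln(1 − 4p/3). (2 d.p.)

37.33

p = 501/1653 ≈ 0.303085.
d = −(3/4) ln(1 − 4p/3) = −0.75 ln(1 − 0.404113) = −0.75 ln(0.595887)
  = −0.75 × (-0.517704) = 0.388278 substitutions/site.
Under a molecular clock d = 2μt, so t = d/(2μ) = 0.388278 / (2 × 5.2 × 10^-9) = 37.33 million years.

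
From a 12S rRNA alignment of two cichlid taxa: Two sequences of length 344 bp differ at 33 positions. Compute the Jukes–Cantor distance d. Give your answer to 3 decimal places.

p = 33/344 ≈ 0.09593.
d = −(3/4) ln(1 − 4p/3) = −0.75 ln(1 − 0.127907) = −0.75 ln(0.872093)
  = −0.75 × (-0.136859) = 0.102644 substitutions/site.

0.103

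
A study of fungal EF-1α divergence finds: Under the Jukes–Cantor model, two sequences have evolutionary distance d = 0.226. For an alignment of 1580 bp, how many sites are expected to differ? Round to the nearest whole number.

Invert JC69: p = (3/4)(1 − e^(−4d/3)) = 0.75 × (1 − e^(-0.301333)) = 0.75 × (1 − 0.739831) = 0.195127.
Expected differing sites = pL ≈ 0.195127 × 1580 = 308.30066 ≈ 308.

308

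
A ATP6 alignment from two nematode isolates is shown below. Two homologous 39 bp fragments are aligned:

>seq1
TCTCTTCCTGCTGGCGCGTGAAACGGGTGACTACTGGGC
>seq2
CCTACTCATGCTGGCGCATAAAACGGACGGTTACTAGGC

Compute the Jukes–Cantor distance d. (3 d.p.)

0.354

The sequences differ at 11 of 39 sites, so p = 11/39 ≈ 0.282051.
d = −(3/4) ln(1 − 4p/3) = −0.75 ln(1 − 0.376068) = −0.75 ln(0.623932)
  = −0.75 × (-0.471714) = 0.353786 substitutions/site.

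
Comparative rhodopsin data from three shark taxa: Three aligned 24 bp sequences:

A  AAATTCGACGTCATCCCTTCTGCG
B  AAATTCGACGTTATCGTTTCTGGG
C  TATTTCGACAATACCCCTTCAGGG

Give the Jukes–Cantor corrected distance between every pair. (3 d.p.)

A–B: 4/24 sites differ → p ≈ 0.166667, d = −0.75 ln(1 − 0.222223) = 0.188487 ≈ 0.188.
A–C: 8/24 sites differ → p ≈ 0.333333, d = −0.75 ln(1 − 0.444444) = 0.440839 ≈ 0.441.
B–C: 8/24 sites differ → p ≈ 0.333333, d = −0.75 ln(1 − 0.444444) = 0.440839 ≈ 0.441.

d(A,B) = 0.188, d(A,C) = 0.441, d(B,C) = 0.441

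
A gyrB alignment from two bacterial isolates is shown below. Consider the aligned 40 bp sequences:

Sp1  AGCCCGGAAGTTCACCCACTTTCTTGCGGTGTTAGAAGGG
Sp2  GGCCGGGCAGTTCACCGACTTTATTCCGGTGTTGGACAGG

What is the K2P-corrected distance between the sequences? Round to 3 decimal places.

0.268

Of 40 sites, 3 differences are transitions and 6 are transversions, so P = 3/40 = 0.075 and Q = 6/40 = 0.15.
Under the Kimura two-parameter model, d = −½ ln(1 − 2P − Q) − ¼ ln(1 − 2Q).
1 − 2P − Q = 0.7, giving −½ ln(0.7) = 0.178337.
1 − 2Q = 0.7, giving −¼ ln(0.7) = 0.089169.
d = 0.178337 + 0.089169 = 0.267506.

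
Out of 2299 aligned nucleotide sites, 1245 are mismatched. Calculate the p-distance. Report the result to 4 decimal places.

p = 1245/2299 = 0.541539… ≈ 0.5415 (to 4 d.p.).

0.5415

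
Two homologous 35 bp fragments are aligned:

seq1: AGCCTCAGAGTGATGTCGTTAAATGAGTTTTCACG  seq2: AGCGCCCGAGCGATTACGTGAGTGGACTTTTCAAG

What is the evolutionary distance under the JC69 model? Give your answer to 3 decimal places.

The sequences differ at 12 of 35 sites, so p = 12/35 ≈ 0.342857.
d = −(3/4) ln(1 − 4p/3) = −0.75 ln(1 − 0.457143) = −0.75 ln(0.542857)
  = −0.75 × (-0.610909) = 0.458182 substitutions/site.

0.458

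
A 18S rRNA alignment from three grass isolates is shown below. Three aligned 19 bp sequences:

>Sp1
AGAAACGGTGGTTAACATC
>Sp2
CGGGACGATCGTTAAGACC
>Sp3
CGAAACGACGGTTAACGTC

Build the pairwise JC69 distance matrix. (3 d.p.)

Sp1–Sp2: 7/19 sites differ → p ≈ 0.368421, d = −0.75 ln(1 − 0.491228) = 0.506816 ≈ 0.507.
Sp1–Sp3: 4/19 sites differ → p ≈ 0.210526, d = −0.75 ln(1 − 0.280701) = 0.247109 ≈ 0.247.
Sp2–Sp3: 7/19 sites differ → p ≈ 0.368421, d = −0.75 ln(1 − 0.491228) = 0.506816 ≈ 0.507.

d(Sp1,Sp2) = 0.507, d(Sp1,Sp3) = 0.247, d(Sp2,Sp3) = 0.507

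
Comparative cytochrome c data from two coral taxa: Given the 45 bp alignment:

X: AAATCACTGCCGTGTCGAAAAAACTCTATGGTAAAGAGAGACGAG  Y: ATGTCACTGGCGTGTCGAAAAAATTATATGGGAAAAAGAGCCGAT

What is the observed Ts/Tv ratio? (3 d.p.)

Transitions are A↔G and C↔T; transversions are all other mismatches.
Transitions: 3. Transversions: 6.
R = 3/6 = 0.500.

0.500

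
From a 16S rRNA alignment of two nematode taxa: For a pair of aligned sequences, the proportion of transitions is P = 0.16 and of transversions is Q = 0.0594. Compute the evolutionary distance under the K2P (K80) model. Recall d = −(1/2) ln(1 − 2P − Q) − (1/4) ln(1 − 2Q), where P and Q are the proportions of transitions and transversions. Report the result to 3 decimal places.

Under the Kimura two-parameter model, d = −½ ln(1 − 2P − Q) − ¼ ln(1 − 2Q).
1 − 2P − Q = 0.6206, giving −½ ln(0.6206) = 0.238534.
1 − 2Q = 0.8812, giving −¼ ln(0.8812) = 0.031618.
d = 0.238534 + 0.031618 = 0.270152.

0.270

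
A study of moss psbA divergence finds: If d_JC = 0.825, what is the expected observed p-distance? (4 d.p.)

0.5003

p = (3/4)(1 − e^(−4d/3)) = 0.75 × (1 − e^(-1.1)) = 0.75 × (1 − 0.332871) = 0.500347.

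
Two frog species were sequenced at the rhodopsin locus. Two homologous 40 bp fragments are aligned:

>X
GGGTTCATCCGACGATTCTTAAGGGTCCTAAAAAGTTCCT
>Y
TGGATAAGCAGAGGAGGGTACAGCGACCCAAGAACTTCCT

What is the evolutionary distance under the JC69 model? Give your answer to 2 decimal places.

The sequences differ at 16 of 40 sites, so p = 16/40 = 0.4.
d = −(3/4) ln(1 − 4p/3) = −0.75 ln(1 − 0.533333) = −0.75 ln(0.466667)
  = −0.75 × (-0.762139) = 0.571604 substitutions/site.

0.57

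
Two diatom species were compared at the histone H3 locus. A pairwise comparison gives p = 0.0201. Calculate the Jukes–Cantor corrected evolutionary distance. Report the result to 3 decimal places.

d = −(3/4) ln(1 − 4p/3) = −0.75 ln(1 − 0.0268) = −0.75 ln(0.9732)
  = −0.75 × (-0.027166) = 0.020375 substitutions/site.

0.020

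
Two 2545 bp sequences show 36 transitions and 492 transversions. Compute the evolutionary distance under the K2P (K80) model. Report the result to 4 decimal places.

0.2475

P = 36/2545 ≈ 0.014145 and Q = 492/2545 ≈ 0.19332.
Under the Kimura two-parameter model, d = −½ ln(1 − 2P − Q) − ¼ ln(1 − 2Q).
1 − 2P − Q = 0.77839, giving −½ ln(0.77839) = 0.125264.
1 − 2Q = 0.61336, giving −¼ ln(0.61336) = 0.122201.
d = 0.125264 + 0.122201 = 0.247465.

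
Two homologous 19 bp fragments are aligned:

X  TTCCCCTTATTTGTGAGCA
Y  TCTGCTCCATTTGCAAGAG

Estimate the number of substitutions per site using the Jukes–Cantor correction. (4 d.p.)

The sequences differ at 10 of 19 sites (2, 3, 4, 6, 7, 8, 14, 15, 18, 19), so p = 10/19 ≈ 0.526316.
d = −(3/4) ln(1 − 4p/3) = −0.75 ln(1 − 0.701755) = −0.75 ln(0.298245)
  = −0.75 × (-1.209840) = 0.907380 substitutions/site.

0.9074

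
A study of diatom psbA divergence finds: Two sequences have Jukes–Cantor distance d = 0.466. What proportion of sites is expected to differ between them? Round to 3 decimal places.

0.347

p = (3/4)(1 − e^(−4d/3)) = 0.75 × (1 − e^(-0.621333)) = 0.75 × (1 − 0.537228) = 0.347079.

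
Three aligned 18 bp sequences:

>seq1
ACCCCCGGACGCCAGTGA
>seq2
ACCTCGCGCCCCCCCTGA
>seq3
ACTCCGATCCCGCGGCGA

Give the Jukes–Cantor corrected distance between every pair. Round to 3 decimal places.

seq1–seq2: 7/18 sites differ → p ≈ 0.388889, d = −0.75 ln(1 − 0.518519) = 0.548166 ≈ 0.548.
seq1–seq3: 9/18 sites differ → p = 0.5, d = −0.75 ln(1 − 0.666667) = 0.823960 ≈ 0.824.
seq2–seq3: 8/18 sites differ → p ≈ 0.444444, d = −0.75 ln(1 − 0.592592) = 0.673455 ≈ 0.673.

d(seq1,seq2) = 0.548, d(seq1,seq3) = 0.824, d(seq2,seq3) = 0.673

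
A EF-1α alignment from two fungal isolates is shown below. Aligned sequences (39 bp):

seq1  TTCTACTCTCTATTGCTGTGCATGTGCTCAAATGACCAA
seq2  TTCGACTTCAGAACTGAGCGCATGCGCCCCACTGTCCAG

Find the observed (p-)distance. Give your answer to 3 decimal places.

0.436

The sequences differ at 17 of 39 positions.
p = 17/39 = 0.435897… ≈ 0.436 (to 3 d.p.).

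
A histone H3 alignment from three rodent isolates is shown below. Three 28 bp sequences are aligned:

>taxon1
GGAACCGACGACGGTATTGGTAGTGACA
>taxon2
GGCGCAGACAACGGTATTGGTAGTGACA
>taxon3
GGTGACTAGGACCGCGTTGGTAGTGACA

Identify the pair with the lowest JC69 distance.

taxon1 and taxon2

taxon1–taxon2: 4/28 differ, p = 0.143, d = 0.158.
taxon1–taxon3: 8/28 differ, p = 0.286, d = 0.360.
taxon2–taxon3: 9/28 differ, p = 0.321, d = 0.420.
The smallest distance is between taxon1 and taxon2.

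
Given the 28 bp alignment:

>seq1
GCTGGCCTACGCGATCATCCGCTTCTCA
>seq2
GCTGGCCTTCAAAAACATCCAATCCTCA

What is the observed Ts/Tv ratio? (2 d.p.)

1.00

Transitions are A↔G and C↔T; transversions are all other mismatches.
Transitions: 4. Transversions: 4.
R = 4/4 = 1.00.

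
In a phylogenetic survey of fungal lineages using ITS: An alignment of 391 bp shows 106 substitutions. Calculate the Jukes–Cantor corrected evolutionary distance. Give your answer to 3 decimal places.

p = 106/391 ≈ 0.2711.
d = −(3/4) ln(1 − 4p/3) = −0.75 ln(1 − 0.361467) = −0.75 ln(0.638533)
  = −0.75 × (-0.448582) = 0.336437 substitutions/site.

0.336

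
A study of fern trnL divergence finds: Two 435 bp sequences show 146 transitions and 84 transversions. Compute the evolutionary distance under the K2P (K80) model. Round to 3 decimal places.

P = 146/435 ≈ 0.335632 and Q = 84/435 ≈ 0.193103.
Under the Kimura two-parameter model, d = −½ ln(1 − 2P − Q) − ¼ ln(1 − 2Q).
1 − 2P − Q = 0.135633, giving −½ ln(0.135633) = 0.998901.
1 − 2Q = 0.613794, giving −¼ ln(0.613794) = 0.122024.
d = 0.998901 + 0.122024 = 1.120925.

1.121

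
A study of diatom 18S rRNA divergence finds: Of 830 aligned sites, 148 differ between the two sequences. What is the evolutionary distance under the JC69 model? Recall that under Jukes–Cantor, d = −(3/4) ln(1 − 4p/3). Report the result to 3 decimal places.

p = 148/830 ≈ 0.178313.
d = −(3/4) ln(1 − 4p/3) = −0.75 ln(1 − 0.237751) = −0.75 ln(0.762249)
  = −0.75 × (-0.271482) = 0.203612 substitutions/site.

0.204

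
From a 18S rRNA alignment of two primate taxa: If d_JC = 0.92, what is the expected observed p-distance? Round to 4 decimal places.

p = (3/4)(1 − e^(−4d/3)) = 0.75 × (1 − e^(-1.226667)) = 0.75 × (1 − 0.293268) = 0.530049.

0.5300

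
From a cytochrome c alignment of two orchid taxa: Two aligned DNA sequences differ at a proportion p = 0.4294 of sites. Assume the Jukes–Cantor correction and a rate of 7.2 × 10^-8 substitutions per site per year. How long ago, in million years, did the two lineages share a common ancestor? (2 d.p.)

4.43

d = −(3/4) ln(1 − 4p/3) = −0.75 ln(1 − 0.572533) = −0.75 ln(0.427467)
  = −0.75 × (-0.849878) = 0.637409 substitutions/site.
Under a molecular clock d = 2μt, so t = d/(2μ) = 0.637409 / (2 × 7.2 × 10^-8) = 4.43 million years.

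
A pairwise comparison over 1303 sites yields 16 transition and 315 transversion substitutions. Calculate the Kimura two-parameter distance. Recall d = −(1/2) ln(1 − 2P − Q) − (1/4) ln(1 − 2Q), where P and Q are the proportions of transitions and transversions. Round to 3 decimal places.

0.320

P = 16/1303 ≈ 0.012279 and Q = 315/1303 ≈ 0.24175.
Under the Kimura two-parameter model, d = −½ ln(1 − 2P − Q) − ¼ ln(1 − 2Q).
1 − 2P − Q = 0.733692, giving −½ ln(0.733692) = 0.154833.
1 − 2Q = 0.5165, giving −¼ ln(0.5165) = 0.165170.
d = 0.154833 + 0.165170 = 0.320003.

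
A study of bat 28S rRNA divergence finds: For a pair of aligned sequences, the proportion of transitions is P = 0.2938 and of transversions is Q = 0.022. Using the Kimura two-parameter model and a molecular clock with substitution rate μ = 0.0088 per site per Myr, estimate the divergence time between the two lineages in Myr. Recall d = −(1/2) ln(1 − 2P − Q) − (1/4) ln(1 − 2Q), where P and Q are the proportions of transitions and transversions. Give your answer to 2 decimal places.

27.36

Under the Kimura two-parameter model, d = −½ ln(1 − 2P − Q) − ¼ ln(1 − 2Q).
1 − 2P − Q = 0.3904, giving −½ ln(0.3904) = 0.470292.
1 − 2Q = 0.956, giving −¼ ln(0.956) = 0.011249.
d = 0.470292 + 0.011249 = 0.481541.
Under a molecular clock d = 2μt, so t = d/(2μ) = 0.481541 / (2 × 0.0088) = 27.36 Myr.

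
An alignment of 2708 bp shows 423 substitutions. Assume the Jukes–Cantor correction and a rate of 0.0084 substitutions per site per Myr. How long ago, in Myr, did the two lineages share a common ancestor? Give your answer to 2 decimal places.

10.43

p = 423/2708 ≈ 0.156204.
d = −(3/4) ln(1 − 4p/3) = −0.75 ln(1 − 0.208272) = −0.75 ln(0.791728)
  = −0.75 × (-0.233537) = 0.175153 substitutions/site.
Under a molecular clock d = 2μt, so t = d/(2μ) = 0.175153 / (2 × 0.0084) = 10.43 Myr.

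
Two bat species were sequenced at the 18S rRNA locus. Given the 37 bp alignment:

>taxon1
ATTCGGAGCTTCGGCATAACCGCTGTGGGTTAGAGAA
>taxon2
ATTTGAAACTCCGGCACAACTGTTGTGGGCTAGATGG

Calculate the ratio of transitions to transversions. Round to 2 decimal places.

10.00

Transitions are A↔G and C↔T; transversions are all other mismatches.
Transitions: 10. Transversions: 1.
R = 10/1 = 10.00.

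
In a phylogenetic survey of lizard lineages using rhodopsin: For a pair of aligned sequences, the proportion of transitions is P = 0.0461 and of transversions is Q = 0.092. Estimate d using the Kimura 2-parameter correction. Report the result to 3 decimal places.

0.153

Under the Kimura two-parameter model, d = −½ ln(1 − 2P − Q) − ¼ ln(1 − 2Q).
1 − 2P − Q = 0.8158, giving −½ ln(0.8158) = 0.101793.
1 − 2Q = 0.816, giving −¼ ln(0.816) = 0.050835.
d = 0.101793 + 0.050835 = 0.152628.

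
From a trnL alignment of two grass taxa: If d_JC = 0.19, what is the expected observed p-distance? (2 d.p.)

p = (3/4)(1 − e^(−4d/3)) = 0.75 × (1 − e^(-0.253333)) = 0.75 × (1 − 0.776209) = 0.167843.

0.17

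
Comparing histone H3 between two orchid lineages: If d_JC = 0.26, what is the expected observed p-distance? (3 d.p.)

0.220

p = (3/4)(1 − e^(−4d/3)) = 0.75 × (1 − e^(-0.346667)) = 0.75 × (1 − 0.707041) = 0.219719.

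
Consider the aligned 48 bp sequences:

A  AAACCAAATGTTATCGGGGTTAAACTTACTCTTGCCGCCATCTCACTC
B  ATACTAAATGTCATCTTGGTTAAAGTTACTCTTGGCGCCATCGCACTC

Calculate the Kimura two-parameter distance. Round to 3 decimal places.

0.189

Of 48 sites, 2 differences are transitions and 6 are transversions, so P = 2/48 ≈ 0.041667 and Q = 6/48 = 0.125.
Under the Kimura two-parameter model, d = −½ ln(1 − 2P − Q) − ¼ ln(1 − 2Q).
1 − 2P − Q = 0.791666, giving −½ ln(0.791666) = 0.116808.
1 − 2Q = 0.75, giving −¼ ln(0.75) = 0.071921.
d = 0.116808 + 0.071921 = 0.188729.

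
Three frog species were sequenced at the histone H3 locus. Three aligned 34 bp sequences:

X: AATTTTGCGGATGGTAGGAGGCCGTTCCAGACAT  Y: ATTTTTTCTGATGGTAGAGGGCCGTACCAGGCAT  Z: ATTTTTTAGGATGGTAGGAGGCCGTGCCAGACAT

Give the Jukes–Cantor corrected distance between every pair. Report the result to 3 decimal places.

X–Y: 7/34 sites differ → p ≈ 0.205882, d = −0.75 ln(1 − 0.274509) = 0.240680 ≈ 0.241.
X–Z: 4/34 sites differ → p ≈ 0.117647, d = −0.75 ln(1 − 0.156863) = 0.127969 ≈ 0.128.
Y–Z: 6/34 sites differ → p ≈ 0.176471, d = −0.75 ln(1 − 0.235295) = 0.201199 ≈ 0.201.

d(X,Y) = 0.241, d(X,Z) = 0.128, d(Y,Z) = 0.201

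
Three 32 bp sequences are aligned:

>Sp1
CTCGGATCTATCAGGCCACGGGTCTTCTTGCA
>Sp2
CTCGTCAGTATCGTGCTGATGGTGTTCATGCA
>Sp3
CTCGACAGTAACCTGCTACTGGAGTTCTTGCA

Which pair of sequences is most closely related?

Sp1–Sp2: 12/32 differ, p = 0.375, d = 0.520.
Sp1–Sp3: 11/32 differ, p = 0.344, d = 0.460.
Sp2–Sp3: 7/32 differ, p = 0.219, d = 0.259.
The smallest distance is between Sp2 and Sp3.

Sp2 and Sp3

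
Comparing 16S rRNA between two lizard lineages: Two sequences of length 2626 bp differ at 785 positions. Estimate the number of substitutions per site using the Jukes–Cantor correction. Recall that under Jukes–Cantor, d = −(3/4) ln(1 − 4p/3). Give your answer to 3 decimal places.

p = 785/2626 ≈ 0.298934.
d = −(3/4) ln(1 − 4p/3) = −0.75 ln(1 − 0.398579) = −0.75 ln(0.601421)
  = −0.75 × (-0.508460) = 0.381345 substitutions/site.

0.381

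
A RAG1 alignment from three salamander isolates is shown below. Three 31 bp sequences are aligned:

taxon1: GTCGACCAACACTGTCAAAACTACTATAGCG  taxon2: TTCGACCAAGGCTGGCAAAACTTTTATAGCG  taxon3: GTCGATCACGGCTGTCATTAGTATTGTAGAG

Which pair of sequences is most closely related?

taxon1–taxon2: 6/31 differ, p = 0.194, d = 0.224.
taxon1–taxon3: 10/31 differ, p = 0.323, d = 0.422.
taxon2–taxon3: 10/31 differ, p = 0.323, d = 0.422.
The smallest distance is between taxon1 and taxon2.

taxon1 and taxon2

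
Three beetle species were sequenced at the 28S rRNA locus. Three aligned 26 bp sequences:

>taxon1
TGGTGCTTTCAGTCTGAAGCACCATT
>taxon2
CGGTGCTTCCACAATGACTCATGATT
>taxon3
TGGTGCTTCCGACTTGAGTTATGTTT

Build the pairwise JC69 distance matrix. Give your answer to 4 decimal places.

d(taxon1,taxon2) = 0.4643, d(taxon1,taxon3) = 0.6228, d(taxon2,taxon3) = 0.3961

taxon1–taxon2: 9/26 sites differ → p ≈ 0.346154, d = −0.75 ln(1 − 0.461539) = 0.464280 ≈ 0.4643.
taxon1–taxon3: 11/26 sites differ → p ≈ 0.423077, d = −0.75 ln(1 − 0.564103) = 0.622762 ≈ 0.6228.
taxon2–taxon3: 8/26 sites differ → p ≈ 0.307692, d = −0.75 ln(1 − 0.410256) = 0.396050 ≈ 0.3961.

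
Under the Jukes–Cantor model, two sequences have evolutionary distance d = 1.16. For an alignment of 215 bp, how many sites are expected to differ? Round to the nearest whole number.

Invert JC69: p = (3/4)(1 − e^(−4d/3)) = 0.75 × (1 − e^(-1.546667)) = 0.75 × (1 − 0.212957) = 0.590282.
Expected differing sites = pL ≈ 0.590282 × 215 = 126.91063 ≈ 127.

127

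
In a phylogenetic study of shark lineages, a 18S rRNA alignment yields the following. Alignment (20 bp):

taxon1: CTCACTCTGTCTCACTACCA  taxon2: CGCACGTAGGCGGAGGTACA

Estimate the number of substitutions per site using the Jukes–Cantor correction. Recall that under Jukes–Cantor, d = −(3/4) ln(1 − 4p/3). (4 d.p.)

0.9913

The sequences differ at 11 of 20 sites, so p = 11/20 = 0.55.
d = −(3/4) ln(1 − 4p/3) = −0.75 ln(1 − 0.733333) = −0.75 ln(0.266667)
  = −0.75 × (-1.321755) = 0.991316 substitutions/site.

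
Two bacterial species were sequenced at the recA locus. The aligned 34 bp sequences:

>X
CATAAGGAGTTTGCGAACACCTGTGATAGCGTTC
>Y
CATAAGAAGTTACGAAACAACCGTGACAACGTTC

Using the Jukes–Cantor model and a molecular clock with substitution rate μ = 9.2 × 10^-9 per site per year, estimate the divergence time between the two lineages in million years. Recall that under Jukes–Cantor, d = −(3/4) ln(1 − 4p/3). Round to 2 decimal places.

17.74

The sequences differ at 9 of 34 sites (7, 12, 13, 14, 15, 20, 22, 27, 29), so p = 9/34 ≈ 0.264706.
d = −(3/4) ln(1 − 4p/3) = −0.75 ln(1 − 0.352941) = −0.75 ln(0.647059)
  = −0.75 × (-0.435318) = 0.326489 substitutions/site.
Under a molecular clock d = 2μt, so t = d/(2μ) = 0.326489 / (2 × 9.2 × 10^-9) = 17.74 million years.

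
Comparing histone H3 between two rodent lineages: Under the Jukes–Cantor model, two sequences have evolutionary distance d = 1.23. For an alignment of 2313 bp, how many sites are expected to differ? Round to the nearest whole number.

Invert JC69: p = (3/4)(1 − e^(−4d/3)) = 0.75 × (1 − e^(-1.64)) = 0.75 × (1 − 0.193980) = 0.604515.
Expected differing sites = pL ≈ 0.604515 × 2313 = 1398.243195 ≈ 1398.

1398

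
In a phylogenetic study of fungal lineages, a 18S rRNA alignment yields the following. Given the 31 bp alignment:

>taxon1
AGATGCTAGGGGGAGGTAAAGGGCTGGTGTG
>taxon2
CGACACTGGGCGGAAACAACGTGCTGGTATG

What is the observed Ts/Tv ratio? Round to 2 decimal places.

Transitions are A↔G and C↔T; transversions are all other mismatches.
Transitions: 7. Transversions: 4.
R = 7/4 = 1.75.

1.75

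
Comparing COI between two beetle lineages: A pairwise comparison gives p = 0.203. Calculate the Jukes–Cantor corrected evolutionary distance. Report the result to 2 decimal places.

0.24

d = −(3/4) ln(1 − 4p/3) = −0.75 ln(1 − 0.270667) = −0.75 ln(0.729333)
  = −0.75 × (-0.315625) = 0.236719 substitutions/site.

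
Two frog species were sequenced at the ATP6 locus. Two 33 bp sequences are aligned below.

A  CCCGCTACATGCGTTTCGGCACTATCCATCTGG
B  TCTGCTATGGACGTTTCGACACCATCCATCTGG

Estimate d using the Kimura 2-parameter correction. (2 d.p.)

Of 33 sites, 7 differences are transitions and 1 are transversions, so P = 7/33 ≈ 0.212121 and Q = 1/33 ≈ 0.030303.
Under the Kimura two-parameter model, d = −½ ln(1 − 2P − Q) − ¼ ln(1 − 2Q).
1 − 2P − Q = 0.545455, giving −½ ln(0.545455) = 0.303067.
1 − 2Q = 0.939394, giving −¼ ln(0.939394) = 0.015630.
d = 0.303067 + 0.015630 = 0.318697.

0.32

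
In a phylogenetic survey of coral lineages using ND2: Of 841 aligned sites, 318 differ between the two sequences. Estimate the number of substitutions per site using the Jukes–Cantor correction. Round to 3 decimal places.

0.526

p = 318/841 ≈ 0.378121.
d = −(3/4) ln(1 − 4p/3) = −0.75 ln(1 − 0.504161) = −0.75 ln(0.495839)
  = −0.75 × (-0.701504) = 0.526128 substitutions/site.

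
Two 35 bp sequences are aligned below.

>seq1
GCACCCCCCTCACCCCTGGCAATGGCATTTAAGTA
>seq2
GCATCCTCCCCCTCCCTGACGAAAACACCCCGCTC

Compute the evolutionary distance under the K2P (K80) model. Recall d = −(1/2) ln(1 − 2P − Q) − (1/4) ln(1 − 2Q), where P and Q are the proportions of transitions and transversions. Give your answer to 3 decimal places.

0.966

Of 35 sites, 12 differences are transitions and 5 are transversions, so P = 12/35 ≈ 0.342857 and Q = 5/35 ≈ 0.142857.
Under the Kimura two-parameter model, d = −½ ln(1 − 2P − Q) − ¼ ln(1 − 2Q).
1 − 2P − Q = 0.171429, giving −½ ln(0.171429) = 0.881793.
1 − 2Q = 0.714286, giving −¼ ln(0.714286) = 0.084118.
d = 0.881793 + 0.084118 = 0.965911.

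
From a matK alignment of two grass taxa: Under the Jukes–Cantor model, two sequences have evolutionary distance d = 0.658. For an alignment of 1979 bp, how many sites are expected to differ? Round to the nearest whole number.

Invert JC69: p = (3/4)(1 − e^(−4d/3)) = 0.75 × (1 − e^(-0.877333)) = 0.75 × (1 − 0.415891) = 0.438082.
Expected differing sites = pL ≈ 0.438082 × 1979 = 866.964278 ≈ 867.

867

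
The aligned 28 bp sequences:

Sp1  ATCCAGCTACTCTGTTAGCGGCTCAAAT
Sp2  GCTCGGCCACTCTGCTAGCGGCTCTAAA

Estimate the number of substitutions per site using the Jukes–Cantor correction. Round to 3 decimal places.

The sequences differ at 8 of 28 sites (1, 2, 3, 5, 8, 15, 25, 28), so p = 8/28 ≈ 0.285714.
d = −(3/4) ln(1 − 4p/3) = −0.75 ln(1 − 0.380952) = −0.75 ln(0.619048)
  = −0.75 × (-0.479572) = 0.359679 substitutions/site.

0.360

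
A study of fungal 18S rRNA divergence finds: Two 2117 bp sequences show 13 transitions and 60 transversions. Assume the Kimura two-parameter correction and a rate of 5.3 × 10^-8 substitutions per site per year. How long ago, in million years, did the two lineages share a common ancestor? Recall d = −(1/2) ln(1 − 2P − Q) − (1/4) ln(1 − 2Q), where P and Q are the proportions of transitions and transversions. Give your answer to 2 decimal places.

P = 13/2117 ≈ 0.006141 and Q = 60/2117 ≈ 0.028342.
Under the Kimura two-parameter model, d = −½ ln(1 − 2P − Q) − ¼ ln(1 − 2Q).
1 − 2P − Q = 0.959376, giving −½ ln(0.959376) = 0.020736.
1 − 2Q = 0.943316, giving −¼ ln(0.943316) = 0.014588.
d = 0.020736 + 0.014588 = 0.035324.
Under a molecular clock d = 2μt, so t = d/(2μ) = 0.035324 / (2 × 5.3 × 10^-8) = 0.33 million years.

0.33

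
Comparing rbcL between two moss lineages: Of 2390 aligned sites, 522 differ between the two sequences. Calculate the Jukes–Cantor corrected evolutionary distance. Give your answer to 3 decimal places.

p = 522/2390 ≈ 0.21841.
d = −(3/4) ln(1 − 4p/3) = −0.75 ln(1 − 0.291213) = −0.75 ln(0.708787)
  = −0.75 × (-0.344200) = 0.258150 substitutions/site.

0.258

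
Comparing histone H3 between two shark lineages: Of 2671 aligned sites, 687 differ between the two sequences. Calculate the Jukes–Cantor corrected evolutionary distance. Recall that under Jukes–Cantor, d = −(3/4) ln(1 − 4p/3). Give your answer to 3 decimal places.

0.315

p = 687/2671 ≈ 0.257207.
d = −(3/4) ln(1 − 4p/3) = −0.75 ln(1 − 0.342943) = −0.75 ln(0.657057)
  = −0.75 × (-0.419985) = 0.314989 substitutions/site.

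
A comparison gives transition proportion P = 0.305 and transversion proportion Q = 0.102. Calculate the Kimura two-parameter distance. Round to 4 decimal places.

Under the Kimura two-parameter model, d = −½ ln(1 − 2P − Q) − ¼ ln(1 − 2Q).
1 − 2P − Q = 0.288, giving −½ ln(0.288) = 0.622397.
1 − 2Q = 0.796, giving −¼ ln(0.796) = 0.057039.
d = 0.622397 + 0.057039 = 0.679436.

0.6794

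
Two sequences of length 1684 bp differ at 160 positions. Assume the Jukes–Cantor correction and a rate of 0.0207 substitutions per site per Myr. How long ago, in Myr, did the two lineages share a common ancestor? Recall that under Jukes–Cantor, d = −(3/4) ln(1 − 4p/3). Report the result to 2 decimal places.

2.45

p = 160/1684 ≈ 0.095012.
d = −(3/4) ln(1 − 4p/3) = −0.75 ln(1 − 0.126683) = −0.75 ln(0.873317)
  = −0.75 × (-0.135457) = 0.101593 substitutions/site.
Under a molecular clock d = 2μt, so t = d/(2μ) = 0.101593 / (2 × 0.0207) = 2.45 Myr.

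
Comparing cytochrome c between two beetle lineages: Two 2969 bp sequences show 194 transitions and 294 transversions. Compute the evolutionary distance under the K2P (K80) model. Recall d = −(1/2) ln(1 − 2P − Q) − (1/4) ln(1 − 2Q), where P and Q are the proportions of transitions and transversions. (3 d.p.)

0.186

P = 194/2969 ≈ 0.065342 and Q = 294/2969 ≈ 0.099023.
Under the Kimura two-parameter model, d = −½ ln(1 − 2P − Q) − ¼ ln(1 − 2Q).
1 − 2P − Q = 0.770293, giving −½ ln(0.770293) = 0.130492.
1 − 2Q = 0.801954, giving −¼ ln(0.801954) = 0.055176.
d = 0.130492 + 0.055176 = 0.185668.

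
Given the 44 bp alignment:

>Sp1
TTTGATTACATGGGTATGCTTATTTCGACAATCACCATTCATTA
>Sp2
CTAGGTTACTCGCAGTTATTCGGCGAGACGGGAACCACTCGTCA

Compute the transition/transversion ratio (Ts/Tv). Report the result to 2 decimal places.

1.40

Transitions are A↔G and C↔T; transversions are all other mismatches.
Transitions: 14. Transversions: 10.
R = 14/10 = 1.40.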